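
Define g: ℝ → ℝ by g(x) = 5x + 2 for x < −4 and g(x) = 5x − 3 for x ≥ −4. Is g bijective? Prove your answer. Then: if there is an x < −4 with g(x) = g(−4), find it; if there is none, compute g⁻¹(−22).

Both pieces are strictly increasing (slopes 5 and 5), so each is injective on its own interval.
The left piece maps (−∞, −4) onto (−∞, −18); the right piece maps [−4, ∞) onto [−23, ∞).
These images overlap. In particular g(−4) = −23 (right piece), and solving 5x + 2 = −23 on the left piece gives x = −5 < −4.
So g(−5) = g(−4) with −5 ≠ −4, and g is not injective, hence not bijective. This x = −5 is the requested value below −4.

-5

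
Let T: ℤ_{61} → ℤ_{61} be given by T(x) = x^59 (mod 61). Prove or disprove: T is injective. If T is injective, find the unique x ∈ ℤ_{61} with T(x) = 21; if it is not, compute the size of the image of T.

32

Since 61 is prime, the nonzero elements of ℤ_{61} form a cyclic group of order 60.
As gcd(59, 60) = 1, raising to the 59th power is a bijection on this group: if x_1^59 ≡ x_2^59 then (x_1x_2^{−1})^59 = 1, and the only element of order dividing gcd(59, 60) = 1 is 1, so x_1 = x_2.
With T(0) = 0 this makes T injective on all of ℤ_{61}, hence bijective (finite equal-size domain and codomain). In particular T is injective.
Since T is injective, we find the preimage of 21. The inverse of x ↦ x^59 on (ℤ_{61})^× is x ↦ x^59, because 59·59 = 3481 = 58·60 + 1 ≡ 1 (mod 60) and x^{60} = 1 for x ≠ 0 (Fermat). So T⁻¹(21) = 21^59 mod 61.
Repeated squaring mod 61: 21^1 ≡ 21, 21^2 ≡ 21² = 441 ≡ 14, 21^4 ≡ 14² = 196 ≡ 13, 21^8 ≡ 13² = 169 ≡ 47, 21^16 ≡ 47² = 2209 ≡ 13, 21^32 ≡ 13² = 169 ≡ 47. Since 59 = 32 + 16 + 8 + 2 + 1, 21^59 ≡ 47·13·47·14·21: 47·13 = 611 ≡ 1, then 1·47 = 47, then 47·14 = 658 ≡ 48, then 48·21 = 1008 ≡ 32. So 21^59 ≡ 32 (mod 61).
Hence T⁻¹(21) = 32.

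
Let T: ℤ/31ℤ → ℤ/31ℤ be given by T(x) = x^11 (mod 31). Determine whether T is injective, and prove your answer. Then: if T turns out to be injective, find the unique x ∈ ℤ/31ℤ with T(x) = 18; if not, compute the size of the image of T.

Since 31 is prime, the nonzero elements of ℤ/31ℤ form a cyclic group of order 30.
As gcd(11, 30) = 1, raising to the 11th power is a bijection on this group: if u^11 ≡ v^11 then (uv^{−1})^11 = 1, and the only element of order dividing gcd(11, 30) = 1 is 1, so u = v.
With T(0) = 0 this makes T injective on all of ℤ/31ℤ, hence bijective (finite equal-size domain and codomain). In particular T is injective.
Since T is injective, we find the preimage of 18. The inverse of x ↦ x^11 on (ℤ/31ℤ)^× is x ↦ x^11, because 11·11 = 121 = 4·30 + 1 ≡ 1 (mod 30) and x^{30} = 1 for x ≠ 0 (Fermat). So T⁻¹(18) = 18^11 mod 31.
Repeated squaring mod 31: 18^1 ≡ 18, 18^2 ≡ 18² = 324 ≡ 14, 18^4 ≡ 14² = 196 ≡ 10, 18^8 ≡ 10² = 100 ≡ 7. Since 11 = 8 + 2 + 1, 18^11 ≡ 7·14·18: 7·14 = 98 ≡ 5, then 5·18 = 90 ≡ 28. So 18^11 ≡ 28 (mod 31).
Hence T⁻¹(18) = 28.

28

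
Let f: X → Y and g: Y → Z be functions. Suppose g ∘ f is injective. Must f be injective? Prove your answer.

injective

Suppose f(s) = f(t). Applying g: (g ∘ f)(s) = (g ∘ f)(t). Since g ∘ f is injective, s = t. Therefore f is injective.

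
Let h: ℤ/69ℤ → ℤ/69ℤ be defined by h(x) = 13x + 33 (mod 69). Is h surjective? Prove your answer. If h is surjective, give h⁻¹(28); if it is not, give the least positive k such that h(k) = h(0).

By definition, h is surjective if every y in the codomain equals h(x) for some x in the domain.
Since gcd(13, 69) = 1, 13 is invertible modulo 69. Euclid's algorithm: 69 = 5·13 + 4, 13 = 3·4 + 1; back-substituting gives 1 = 16·13 − 3·69, so 13⁻¹ ≡ 16 (mod 69).
For any y ∈ ℤ/69ℤ, x = 16(y − 33) mod 69 satisfies h(x) = 13·16(y − 33) + 33 ≡ y (since 13·16 ≡ 1 mod 69). So every y has a preimage.
Thus h is surjective.
Since h is surjective, we compute h⁻¹(28): solve 13x + 33 ≡ 28 (mod 69), i.e. 13x ≡ 64 (mod 69).
Multiplying by 13⁻¹ = 16 gives x ≡ 16·64 = 1024 = 14·69 + 58 ≡ 58 (mod 69).
Check: h(58) = 13·58 + 33 = 787 = 11·69 + 28 ≡ 28 (mod 69).

58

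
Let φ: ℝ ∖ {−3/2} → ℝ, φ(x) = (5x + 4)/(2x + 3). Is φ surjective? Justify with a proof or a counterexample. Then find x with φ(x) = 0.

-4/5

If φ(x) = 5/2, cross-multiplying gives 2(5x + 4) = 5(2x + 3), which simplifies to 8 = 15 — false.  So 5/2 has no preimage and φ is not surjective.
Solving φ(x) = 0: cross-multiplying gives 5x + 4 = 0(2x + 3), which rearranges to 5x = −4, so x = −4/5.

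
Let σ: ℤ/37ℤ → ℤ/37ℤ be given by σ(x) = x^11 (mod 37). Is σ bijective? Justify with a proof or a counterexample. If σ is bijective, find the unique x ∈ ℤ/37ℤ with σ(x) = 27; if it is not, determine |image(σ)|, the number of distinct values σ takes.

Since 37 is prime, the nonzero elements of ℤ/37ℤ form a cyclic group of order 36.
As gcd(11, 36) = 1, raising to the 11th power is a bijection on this group: if x_1^11 ≡ x_2^11 then (x_1x_2^{−1})^11 = 1, and the only element of order dividing gcd(11, 36) = 1 is 1, so x_1 = x_2.
With σ(0) = 0 this makes σ injective on all of ℤ/37ℤ, hence bijective (finite equal-size domain and codomain). In particular σ is bijective.
Since σ is bijective, we find the preimage of 27. The inverse of x ↦ x^11 on (ℤ/37ℤ)^× is x ↦ x^23, because 11·23 = 253 = 7·36 + 1 ≡ 1 (mod 36) and x^{36} = 1 for x ≠ 0 (Fermat). So σ⁻¹(27) = 27^23 mod 37.
Repeated squaring mod 37: 27^1 ≡ 27, 27^2 ≡ 27² = 729 ≡ 26, 27^4 ≡ 26² = 676 ≡ 10, 27^8 ≡ 10² = 100 ≡ 26, 27^16 ≡ 26² = 676 ≡ 10. Since 23 = 16 + 4 + 2 + 1, 27^23 ≡ 10·10·26·27: 10·10 = 100 ≡ 26, then 26·26 = 676 ≡ 10, then 10·27 = 270 ≡ 11. So 27^23 ≡ 11 (mod 37).
Hence σ⁻¹(27) = 11.

11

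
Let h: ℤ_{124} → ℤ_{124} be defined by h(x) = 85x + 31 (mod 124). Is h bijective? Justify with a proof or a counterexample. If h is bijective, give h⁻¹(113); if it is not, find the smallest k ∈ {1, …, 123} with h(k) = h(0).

Recall: injectivity means: for all u, v in the domain, h(u) = h(v) implies u = v.
If h(u) = h(v), then 85u ≡ 85v (mod 124). Because gcd(85, 124) = 1, we may cancel 85 to get u ≡ v (mod 124).
We now compute 85⁻¹ mod 124 explicitly. Euclid's algorithm: 124 = 1·85 + 39, 85 = 2·39 + 7, 39 = 5·7 + 4, 7 = 1·4 + 3, 4 = 1·3 + 1; back-substituting gives 1 = 89·85 − 61·124, so 85⁻¹ ≡ 89 (mod 124).
For any y ∈ ℤ_{124}, x = 89(y − 31) mod 124 satisfies h(x) = 85·89(y − 31) + 31 ≡ y (since 85·89 ≡ 1 mod 124). So every y has a preimage.
Thus h is bijective.
Since h is bijective, we compute h⁻¹(113): solve 85x + 31 ≡ 113 (mod 124), i.e. 85x ≡ 82 (mod 124).
Multiplying by 85⁻¹ = 89 gives x ≡ 89·82 = 7298 = 58·124 + 106 ≡ 106 (mod 124).
Check: h(106) = 85·106 + 31 = 9041 = 72·124 + 113 ≡ 113 (mod 124).

106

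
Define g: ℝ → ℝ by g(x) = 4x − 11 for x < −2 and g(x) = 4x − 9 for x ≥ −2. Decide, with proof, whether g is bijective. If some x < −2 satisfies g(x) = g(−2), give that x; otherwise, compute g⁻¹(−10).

-1/4

Both pieces are strictly increasing (slopes 4 and 4), so each is injective on its own interval.
The left piece maps (−∞, −2) onto (−∞, −19); the right piece maps [−2, ∞) onto [−17, ∞).
The images leave a gap (−19 has no preimage), so g is not surjective, hence not bijective.
Because the two images are disjoint, no x < −2 has g(x) = g(−2), so we compute g⁻¹(−10): −10 lies in [−17, ∞), so solve 4x − 9 = −10: x = (−10 + 9)/4 = −1/4.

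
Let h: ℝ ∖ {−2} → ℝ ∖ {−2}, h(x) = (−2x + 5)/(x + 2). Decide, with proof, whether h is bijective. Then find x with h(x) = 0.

5/2

Suppose h(s) = h(t). Cross-multiplying: (−2s + 5)(t + 2) = (−2t + 5)(s + 2).
Expanding both sides and cancelling the symmetric terms leaves −9·(s − t) = 0. Since −9 ≠ 0, s = t. Hence h is injective.
For any y ≠ −2, solving y(x + 2) = −2x + 5 for x gives a well-defined x ≠ −2. So h is surjective.
So h is bijective.
Solving h(x) = 0: cross-multiplying gives −2x + 5 = 0(x + 2), which rearranges to −2x = −5, so x = 5/2.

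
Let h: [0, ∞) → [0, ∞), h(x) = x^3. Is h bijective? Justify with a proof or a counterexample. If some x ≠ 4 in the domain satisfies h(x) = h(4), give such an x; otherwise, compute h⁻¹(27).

3

On [0, ∞), x ↦ x^3 is strictly increasing (injective) and for any y ∈ [0, ∞) the 3rd root y^{1/3} lies in [0, ∞) (surjective). So h is bijective.
Since x ↦ x^3 is strictly increasing on [0, ∞), it is injective there, so no x ≠ 4 in the domain has h(x) = h(4). We therefore compute h⁻¹(27) = 27^{1/3} = 3 (indeed 3^3 = 27).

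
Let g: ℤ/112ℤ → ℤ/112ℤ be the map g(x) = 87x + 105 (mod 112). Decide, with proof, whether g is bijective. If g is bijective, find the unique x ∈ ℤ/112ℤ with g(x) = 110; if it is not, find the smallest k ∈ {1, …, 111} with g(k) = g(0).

67

If g(s) = g(t), then 87s ≡ 87t (mod 112). Because gcd(87, 112) = 1, we may cancel 87 to get s ≡ t (mod 112).
We now compute 87⁻¹ mod 112 explicitly. Euclid's algorithm: 112 = 1·87 + 25, 87 = 3·25 + 12, 25 = 2·12 + 1; back-substituting gives 1 = 103·87 − 80·112, so 87⁻¹ ≡ 103 (mod 112).
Then y ↦ 103(y − 105) is a two-sided inverse to g, so every y ∈ ℤ/112ℤ has a preimage.
Thus g is bijective.
Since g is bijective, we compute g⁻¹(110): solve 87x + 105 ≡ 110 (mod 112), i.e. 87x ≡ 5 (mod 112).
Multiplying by 87⁻¹ = 103 gives x ≡ 103·5 = 515 = 4·112 + 67 ≡ 67 (mod 112).
Check: g(67) = 87·67 + 105 = 5934 = 52·112 + 110 ≡ 110 (mod 112).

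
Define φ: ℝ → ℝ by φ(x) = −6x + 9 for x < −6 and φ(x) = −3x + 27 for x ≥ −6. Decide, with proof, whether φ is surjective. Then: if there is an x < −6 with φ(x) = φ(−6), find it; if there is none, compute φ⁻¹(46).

Both pieces are strictly decreasing (slopes −6 and −3), so each is injective on its own interval.
The left piece maps (−∞, −6) onto (45, ∞); the right piece maps [−6, ∞) onto (−∞, 45].
These images together cover ℝ, so φ is surjective.
Because the two images are disjoint, no x < −6 has φ(x) = φ(−6), so we compute φ⁻¹(46): 46 lies in (45, ∞), so solve −6x + 9 = 46: x = (46 − 9)/(−6) = −37/6.

-37/6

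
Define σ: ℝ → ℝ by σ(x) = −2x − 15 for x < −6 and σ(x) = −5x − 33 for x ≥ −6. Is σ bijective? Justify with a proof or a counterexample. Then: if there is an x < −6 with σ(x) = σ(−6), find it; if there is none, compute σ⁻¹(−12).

-21/5

Both pieces are strictly decreasing (slopes −2 and −5), so each is injective on its own interval.
The left piece maps (−∞, −6) onto (−3, ∞); the right piece maps [−6, ∞) onto (−∞, −3].
Since −3 = −3, the images partition ℝ: σ is injective and surjective, hence bijective.
Because the two images are disjoint, no x < −6 has σ(x) = σ(−6), so we compute σ⁻¹(−12): −12 lies in (−∞, −3], so solve −5x − 33 = −12: x = (−12 + 33)/(−5) = −21/5.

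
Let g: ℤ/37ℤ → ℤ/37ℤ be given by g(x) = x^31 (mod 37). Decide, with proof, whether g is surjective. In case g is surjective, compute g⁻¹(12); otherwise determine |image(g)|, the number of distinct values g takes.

9

Since 37 is prime, the nonzero elements of ℤ/37ℤ form a cyclic group of order 36.
As gcd(31, 36) = 1, raising to the 31st power is a bijection on this group: if u^31 ≡ v^31 then (uv^{−1})^31 = 1, and the only element of order dividing gcd(31, 36) = 1 is 1, so u = v.
With g(0) = 0 this makes g injective on all of ℤ/37ℤ, hence bijective (finite equal-size domain and codomain). In particular g is surjective.
Since g is surjective, we find the preimage of 12. The inverse of x ↦ x^31 on (ℤ/37ℤ)^× is x ↦ x^7, because 31·7 = 217 = 6·36 + 1 ≡ 1 (mod 36) and x^{36} = 1 for x ≠ 0 (Fermat). So g⁻¹(12) = 12^7 mod 37.
Repeated squaring mod 37: 12^1 ≡ 12, 12^2 ≡ 12² = 144 ≡ 33, 12^4 ≡ 33² = 1089 ≡ 16. Since 7 = 4 + 2 + 1, 12^7 ≡ 16·33·12: 16·33 = 528 ≡ 10, then 10·12 = 120 ≡ 9. So 12^7 ≡ 9 (mod 37).
Hence g⁻¹(12) = 9.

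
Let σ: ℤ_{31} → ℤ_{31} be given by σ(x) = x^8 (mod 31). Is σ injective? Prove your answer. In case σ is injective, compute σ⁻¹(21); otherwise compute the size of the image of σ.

16

σ(15): Repeated squaring mod 31: 15^1 ≡ 15, 15^2 ≡ 15² = 225 ≡ 8, 15^4 ≡ 8² = 64 ≡ 2, 15^8 ≡ 2² = 4. So 15^8 ≡ 4 (mod 31).
σ(16): Repeated squaring mod 31: 16^1 ≡ 16, 16^2 ≡ 16² = 256 ≡ 8, 16^4 ≡ 8² = 64 ≡ 2, 16^8 ≡ 2² = 4. So 16^8 ≡ 4 (mod 31).
So σ(15) = σ(16) = 4 while 15 ≠ 16, therefore σ is not injective.
Since σ is not injective, we determine |image(σ)|. Computing x^8 mod 31 for each x (by repeated squaring, reducing mod 31 at every step), the values σ(0), σ(1), …, σ(30) are: 0, 1, 8, 20, 2, 25, 5, 10, 16, 28, 14, 19, 9, 7, 18, 4, 4, 18, 7, 9, 19, 14, 28, 16, 10, 5, 25, 2, 20, 8, 1.
The distinct values are {0, 1, 2, 4, 5, 7, 8, 9, 10, 14, 16, 18, 19, 20, 25, 28}; there are 16 of them.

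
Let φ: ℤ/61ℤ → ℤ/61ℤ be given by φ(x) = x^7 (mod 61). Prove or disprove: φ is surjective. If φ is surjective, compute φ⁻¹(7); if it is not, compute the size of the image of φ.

6

Since 61 is prime, the nonzero elements of ℤ/61ℤ form a cyclic group of order 60.
As gcd(7, 60) = 1, raising to the 7th power is a bijection on this group: if a^7 ≡ b^7 then (ab^{−1})^7 = 1, and the only element of order dividing gcd(7, 60) = 1 is 1, so a = b.
With φ(0) = 0 this makes φ injective on all of ℤ/61ℤ, hence bijective (finite equal-size domain and codomain). In particular φ is surjective.
Since φ is surjective, we find the preimage of 7. The inverse of x ↦ x^7 on (ℤ/61ℤ)^× is x ↦ x^43, because 7·43 = 301 = 5·60 + 1 ≡ 1 (mod 60) and x^{60} = 1 for x ≠ 0 (Fermat). So φ⁻¹(7) = 7^43 mod 61.
Repeated squaring mod 61: 7^1 ≡ 7, 7^2 ≡ 7² = 49, 7^4 ≡ 49² = 2401 ≡ 22, 7^8 ≡ 22² = 484 ≡ 57, 7^16 ≡ 57² = 3249 ≡ 16, 7^32 ≡ 16² = 256 ≡ 12. Since 43 = 32 + 8 + 2 + 1, 7^43 ≡ 12·57·49·7: 12·57 = 684 ≡ 13, then 13·49 = 637 ≡ 27, then 27·7 = 189 ≡ 6. So 7^43 ≡ 6 (mod 61).
Hence φ⁻¹(7) = 6.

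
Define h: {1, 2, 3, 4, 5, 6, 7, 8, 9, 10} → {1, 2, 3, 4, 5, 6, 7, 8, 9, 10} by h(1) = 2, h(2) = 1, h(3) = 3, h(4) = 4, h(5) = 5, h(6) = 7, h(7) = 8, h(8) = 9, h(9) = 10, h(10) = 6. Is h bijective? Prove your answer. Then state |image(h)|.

10

The values 2, 1, 3, 4, 5, 7, 8, 9, 10, 6 are a permutation of {1, 2, 3, 4, 5, 6, 7, 8, 9, 10}: each element appears exactly once.
So h is injective and surjective, hence bijective.
The image of h is {1, 2, 3, 4, 5, 6, 7, 8, 9, 10}, which has 10 elements.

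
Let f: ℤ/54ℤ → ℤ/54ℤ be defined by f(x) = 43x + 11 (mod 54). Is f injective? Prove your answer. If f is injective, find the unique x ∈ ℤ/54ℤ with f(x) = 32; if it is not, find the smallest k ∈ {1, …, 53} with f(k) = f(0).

3

By definition, f is injective if f(s) = f(t) implies s = t.
If f(s) = f(t), then 43s ≡ 43t (mod 54). Because gcd(43, 54) = 1, we may cancel 43 to get s ≡ t (mod 54).
Therefore f is injective.
We now compute 43⁻¹ mod 54 explicitly. Euclid's algorithm: 54 = 1·43 + 11, 43 = 3·11 + 10, 11 = 1·10 + 1; back-substituting gives 1 = 49·43 − 39·54, so 43⁻¹ ≡ 49 (mod 54).
Since f is injective, we find f⁻¹(32): we need 43x ≡ 32 − 11 ≡ 21 (mod 54). Using 43⁻¹ = 49: x ≡ 49·21 = 1029 = 19·54 + 3, so x = 3.
Check: f(3) = 43·3 + 11 = 140 = 2·54 + 32 ≡ 32 (mod 54).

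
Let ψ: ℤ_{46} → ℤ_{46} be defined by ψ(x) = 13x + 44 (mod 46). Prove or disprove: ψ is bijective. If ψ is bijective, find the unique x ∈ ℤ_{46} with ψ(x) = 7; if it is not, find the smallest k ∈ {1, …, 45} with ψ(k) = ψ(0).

29

Suppose ψ(s) = ψ(t) in ℤ_{46}. Then 13s + 44 ≡ 13t + 44 (mod 46), thus 13(s − t) ≡ 0 (mod 46).
Since gcd(13, 46) = 1, 13 is invertible modulo 46, so s − t ≡ 0 (mod 46), i.e. s = t.
We now compute 13⁻¹ mod 46 explicitly. Euclid's algorithm: 46 = 3·13 + 7, 13 = 1·7 + 6, 7 = 1·6 + 1; back-substituting gives 1 = 39·13 − 11·46, so 13⁻¹ ≡ 39 (mod 46).
Then y ↦ 39(y − 44) is a two-sided inverse to ψ, so every y ∈ ℤ_{46} has a preimage.
So ψ is bijective.
Since ψ is bijective, we find ψ⁻¹(7): we need 13x ≡ 7 − 44 ≡ 9 (mod 46). Using 13⁻¹ = 39: x ≡ 39·9 = 351 = 7·46 + 29, so x = 29.
Check: ψ(29) = 13·29 + 44 = 421 = 9·46 + 7 ≡ 7 (mod 46).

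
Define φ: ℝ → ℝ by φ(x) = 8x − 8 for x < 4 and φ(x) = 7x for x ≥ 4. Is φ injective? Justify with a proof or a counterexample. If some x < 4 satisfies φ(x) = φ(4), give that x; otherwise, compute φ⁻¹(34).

34/7

Both pieces are strictly increasing (slopes 8 and 7), so each is injective on its own interval.
The left piece maps (−∞, 4) onto (−∞, 24); the right piece maps [4, ∞) onto [28, ∞).
These images are disjoint, so no value is attained by both pieces. Therefore φ is injective.
Because the two images are disjoint, no x < 4 has φ(x) = φ(4), so we compute φ⁻¹(34): 34 lies in [28, ∞), so solve 7x = 34: x = (34 − 0)/7 = 34/7.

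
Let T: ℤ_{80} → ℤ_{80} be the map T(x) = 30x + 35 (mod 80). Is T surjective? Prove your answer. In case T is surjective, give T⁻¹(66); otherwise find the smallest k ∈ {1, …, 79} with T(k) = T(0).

Since gcd(30, 80) = 10, we have 30x ≡ 0 (mod 10) for all x, so T(x) ≡ 5 (mod 10).
But 0 ≢ 5 (mod 10), so 0 ∈ ℤ_{80} has no preimage. Therefore T is not surjective.
Since T is not surjective, we find the least positive k with T(k) = T(0): this means 30k ≡ 0 (mod 80), i.e. 80 ∣ 30k. Since gcd(30, 80) = 10, dividing through by 10 this holds exactly when 8 ∣ 3k, and as gcd(3, 8) = 1, exactly when 8 ∣ k.
The smallest positive such k is 8.

8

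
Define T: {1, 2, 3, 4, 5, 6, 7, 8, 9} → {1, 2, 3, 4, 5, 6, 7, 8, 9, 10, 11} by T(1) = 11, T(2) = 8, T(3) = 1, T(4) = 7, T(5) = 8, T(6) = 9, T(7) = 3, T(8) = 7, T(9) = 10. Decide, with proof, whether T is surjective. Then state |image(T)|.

7

No element maps to 2, so T is not surjective.
The image of T is {1, 3, 7, 8, 9, 10, 11}, which has 7 elements.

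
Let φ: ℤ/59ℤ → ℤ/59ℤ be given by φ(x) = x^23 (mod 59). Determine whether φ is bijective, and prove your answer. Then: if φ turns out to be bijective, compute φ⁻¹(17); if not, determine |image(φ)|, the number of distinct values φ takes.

51

Since 59 is prime, the nonzero elements of ℤ/59ℤ form a cyclic group of order 58.
As gcd(23, 58) = 1, raising to the 23rd power is a bijection on this group: if a^23 ≡ b^23 then (ab^{−1})^23 = 1, and the only element of order dividing gcd(23, 58) = 1 is 1, so a = b.
With φ(0) = 0 this makes φ injective on all of ℤ/59ℤ, hence bijective (finite equal-size domain and codomain). In particular φ is bijective.
Since φ is bijective, we find the preimage of 17. The inverse of x ↦ x^23 on (ℤ/59ℤ)^× is x ↦ x^53, because 23·53 = 1219 = 21·58 + 1 ≡ 1 (mod 58) and x^{58} = 1 for x ≠ 0 (Fermat). So φ⁻¹(17) = 17^53 mod 59.
Repeated squaring mod 59: 17^1 ≡ 17, 17^2 ≡ 17² = 289 ≡ 53, 17^4 ≡ 53² = 2809 ≡ 36, 17^8 ≡ 36² = 1296 ≡ 57, 17^16 ≡ 57² = 3249 ≡ 4, 17^32 ≡ 4² = 16. Since 53 = 32 + 16 + 4 + 1, 17^53 ≡ 16·4·36·17: 16·4 = 64 ≡ 5, then 5·36 = 180 ≡ 3, then 3·17 = 51. So 17^53 ≡ 51 (mod 59).
Hence φ⁻¹(17) = 51.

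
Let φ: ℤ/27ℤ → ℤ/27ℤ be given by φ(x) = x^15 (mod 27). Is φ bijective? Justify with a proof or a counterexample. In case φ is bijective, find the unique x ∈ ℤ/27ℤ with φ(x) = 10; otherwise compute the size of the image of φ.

φ(0) = 0^15 = 0.
φ(3): Repeated squaring mod 27: 3^1 ≡ 3, 3^2 ≡ 3² = 9, 3^4 ≡ 9² = 81 ≡ 0, 3^8 ≡ 0² = 0. Since 15 = 8 + 4 + 2 + 1, 3^15 ≡ 0·0·9·3: 0·0 = 0, then 0·9 = 0, then 0·3 = 0. So 3^15 ≡ 0 (mod 27).
So φ(0) = φ(3) = 0 while 0 ≠ 3, thus φ is not injective, hence not bijective.
Since φ is not bijective, we determine |image(φ)|. Computing x^15 mod 27 for each x (by repeated squaring, reducing mod 27 at every step), the values φ(0), φ(1), …, φ(26) are: 0, 1, 17, 0, 19, 8, 0, 10, 26, 0, 1, 17, 0, 19, 8, 0, 10, 26, 0, 1, 17, 0, 19, 8, 0, 10, 26.
The distinct values are {0, 1, 8, 10, 17, 19, 26}; there are 7 of them.

7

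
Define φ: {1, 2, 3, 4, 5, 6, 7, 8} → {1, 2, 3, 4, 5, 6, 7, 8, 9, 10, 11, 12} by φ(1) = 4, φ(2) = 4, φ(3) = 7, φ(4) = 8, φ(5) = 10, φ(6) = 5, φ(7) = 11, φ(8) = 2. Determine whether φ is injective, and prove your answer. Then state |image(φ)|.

7

φ(1) = 4 = φ(2) with 1 ≠ 2, so φ is not injective.
The image of φ is {2, 4, 5, 7, 8, 10, 11}, which has 7 elements.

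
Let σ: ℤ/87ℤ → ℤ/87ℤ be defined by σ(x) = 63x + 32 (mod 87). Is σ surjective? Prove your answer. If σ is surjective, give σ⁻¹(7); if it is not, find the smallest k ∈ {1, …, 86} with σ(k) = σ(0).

Since gcd(63, 87) = 3, we have 63x ≡ 0 (mod 3) for all x, so σ(x) ≡ 2 (mod 3).
But 0 ≢ 2 (mod 3), so 0 ∈ ℤ/87ℤ has no preimage. Hence σ is not surjective.
Since σ is not surjective, we find the least positive k with σ(k) = σ(0): this means 63k ≡ 0 (mod 87), i.e. 87 ∣ 63k. Since gcd(63, 87) = 3, dividing through by 3 this holds exactly when 29 ∣ 21k, and as gcd(21, 29) = 1, exactly when 29 ∣ k.
The smallest positive such k is 29.

29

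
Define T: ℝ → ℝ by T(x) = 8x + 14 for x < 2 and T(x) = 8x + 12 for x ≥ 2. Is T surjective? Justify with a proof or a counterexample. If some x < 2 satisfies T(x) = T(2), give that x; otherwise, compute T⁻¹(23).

Both pieces are strictly increasing (slopes 8 and 8), so each is injective on its own interval.
The left piece maps (−∞, 2) onto (−∞, 30); the right piece maps [2, ∞) onto [28, ∞).
The union (−∞, 30) ∪ [28, ∞) covers ℝ, so T is surjective.
For the follow-up: the images overlap, so an x < 2 with T(x) = T(2) exists. T(2) = 28; solving 8x + 14 = 28 for x < 2 gives x = (28 − 14)/8 = 7/4.

7/4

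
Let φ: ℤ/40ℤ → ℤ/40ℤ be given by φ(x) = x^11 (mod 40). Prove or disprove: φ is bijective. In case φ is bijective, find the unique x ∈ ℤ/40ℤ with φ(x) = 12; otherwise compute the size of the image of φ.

25

φ(0) = 0^11 = 0.
φ(10): Repeated squaring mod 40: 10^1 ≡ 10, 10^2 ≡ 10² = 100 ≡ 20, 10^4 ≡ 20² = 400 ≡ 0, 10^8 ≡ 0² = 0. Since 11 = 8 + 2 + 1, 10^11 ≡ 0·20·10: 0·20 = 0, then 0·10 = 0. So 10^11 ≡ 0 (mod 40).
So φ(0) = φ(10) = 0 while 0 ≠ 10, therefore φ is not injective, hence not bijective.
Since φ is not bijective, we determine |image(φ)|. Computing x^11 mod 40 for each x (by repeated squaring, reducing mod 40 at every step), the values φ(0), φ(1), …, φ(39) are: 0, 1, 8, 27, 24, 5, 16, 23, 32, 9, 0, 11, 8, 37, 24, 15, 16, 33, 32, 19, 0, 21, 8, 7, 24, 25, 16, 3, 32, 29, 0, 31, 8, 17, 24, 35, 16, 13, 32, 39.
The distinct values are {0, 1, 3, 5, 7, 8, 9, 11, 13, 15, 16, 17, 19, 21, 23, 24, 25, 27, 29, 31, 32, 33, 35, 37, 39}; there are 25 of them.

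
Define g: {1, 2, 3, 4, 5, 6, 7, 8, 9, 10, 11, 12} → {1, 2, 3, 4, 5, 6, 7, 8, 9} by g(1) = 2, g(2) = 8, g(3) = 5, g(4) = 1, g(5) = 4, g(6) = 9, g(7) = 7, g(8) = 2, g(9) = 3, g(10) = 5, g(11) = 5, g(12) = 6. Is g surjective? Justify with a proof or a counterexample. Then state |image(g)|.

9

Every element of the codomain has a preimage: 1 = g(4), 2 = g(1), 3 = g(9), 4 = g(5), 5 = g(3), 6 = g(12), 7 = g(7), 8 = g(2), 9 = g(6).
Hence g is surjective.
The image of g is {1, 2, 3, 4, 5, 6, 7, 8, 9}, which has 9 elements.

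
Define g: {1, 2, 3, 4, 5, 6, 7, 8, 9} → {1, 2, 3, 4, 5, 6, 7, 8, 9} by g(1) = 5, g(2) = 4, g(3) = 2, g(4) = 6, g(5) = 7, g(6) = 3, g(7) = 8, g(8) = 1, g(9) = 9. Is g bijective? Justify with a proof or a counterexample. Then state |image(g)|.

The values 5, 4, 2, 6, 7, 3, 8, 1, 9 are a permutation of {1, 2, 3, 4, 5, 6, 7, 8, 9}: each element appears exactly once.
So g is injective and surjective, hence bijective.
The image of g is {1, 2, 3, 4, 5, 6, 7, 8, 9}, which has 9 elements.

9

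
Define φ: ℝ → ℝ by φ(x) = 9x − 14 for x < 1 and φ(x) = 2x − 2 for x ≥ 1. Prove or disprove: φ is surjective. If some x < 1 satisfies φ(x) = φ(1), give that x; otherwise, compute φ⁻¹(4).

Both pieces are strictly increasing (slopes 9 and 2), so each is injective on its own interval.
The left piece maps (−∞, 1) onto (−∞, −5); the right piece maps [1, ∞) onto [0, ∞).
The union (−∞, −5) ∪ [0, ∞) omits the interval between −5 and 0; in particular −5 has no preimage. So φ is not surjective.
Because the two images are disjoint, no x < 1 has φ(x) = φ(1), so we compute φ⁻¹(4): 4 lies in [0, ∞), so solve 2x − 2 = 4: x = (4 + 2)/2 = 3.

3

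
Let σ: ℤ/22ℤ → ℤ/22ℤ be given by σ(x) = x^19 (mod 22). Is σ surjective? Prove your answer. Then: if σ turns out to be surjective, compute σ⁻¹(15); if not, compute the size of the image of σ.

Computing x^19 mod 22 for each x (by repeated squaring, reducing mod 22 at every step), the values σ(0), σ(1), …, σ(21) are: 0, 1, 6, 15, 14, 9, 2, 19, 18, 5, 10, 11, 12, 17, 4, 3, 20, 13, 8, 7, 16, 21.
Every element of ℤ/22ℤ appears exactly once in this list, so σ is a bijection, and in particular surjective.
Since σ is surjective, we read off the preimage of 15 from the same table: σ(3) = 15, so σ⁻¹(15) = 3.

3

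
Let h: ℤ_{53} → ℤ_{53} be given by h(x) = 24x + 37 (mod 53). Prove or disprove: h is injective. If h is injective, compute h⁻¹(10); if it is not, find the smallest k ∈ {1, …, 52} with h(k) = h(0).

32

Suppose h(a) = h(b) in ℤ_{53}. Then 24a + 37 ≡ 24b + 37 (mod 53), so 24(a − b) ≡ 0 (mod 53).
Since gcd(24, 53) = 1, 24 is invertible modulo 53, therefore a − b ≡ 0 (mod 53), i.e. a = b.
Hence h is injective.
We now compute 24⁻¹ mod 53 explicitly. Euclid's algorithm: 53 = 2·24 + 5, 24 = 4·5 + 4, 5 = 1·4 + 1; back-substituting gives 1 = 42·24 − 19·53, so 24⁻¹ ≡ 42 (mod 53).
Since h is injective, we find h⁻¹(10): we need 24x ≡ 10 − 37 ≡ 26 (mod 53). Using 24⁻¹ = 42: x ≡ 42·26 = 1092 = 20·53 + 32, so x = 32.
Check: h(32) = 24·32 + 37 = 805 = 15·53 + 10 ≡ 10 (mod 53).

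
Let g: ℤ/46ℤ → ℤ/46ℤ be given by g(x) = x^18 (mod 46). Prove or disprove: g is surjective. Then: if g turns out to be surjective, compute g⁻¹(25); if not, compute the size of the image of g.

g(22): Repeated squaring mod 46: 22^1 ≡ 22, 22^2 ≡ 22² = 484 ≡ 24, 22^4 ≡ 24² = 576 ≡ 24, 22^8 ≡ 24² = 576 ≡ 24, 22^16 ≡ 24² = 576 ≡ 24. Since 18 = 16 + 2, 22^18 ≡ 24·24: 24·24 = 576 ≡ 24. So 22^18 ≡ 24 (mod 46).
g(24): Repeated squaring mod 46: 24^1 ≡ 24, 24^2 ≡ 24² = 576 ≡ 24, 24^4 ≡ 24² = 576 ≡ 24, 24^8 ≡ 24² = 576 ≡ 24, 24^16 ≡ 24² = 576 ≡ 24. Since 18 = 16 + 2, 24^18 ≡ 24·24: 24·24 = 576 ≡ 24. So 24^18 ≡ 24 (mod 46).
So g(22) = g(24) = 24 while 22 ≠ 24, so g is not injective.
A non-injective map from the 46-element set ℤ/46ℤ to itself takes at most 45 distinct values, so it cannot be surjective. So g is not surjective.
Since g is not surjective, we determine |image(g)|. Computing x^18 mod 46 for each x (by repeated squaring, reducing mod 46 at every step), the values g(0), g(1), …, g(45) are: 0, 1, 36, 25, 8, 29, 26, 41, 12, 27, 32, 39, 16, 9, 4, 35, 18, 3, 6, 31, 2, 13, 24, 23, 24, 13, 2, 31, 6, 3, 18, 35, 4, 9, 16, 39, 32, 27, 12, 41, 26, 29, 8, 25, 36, 1.
The distinct values are {0, 1, 2, 3, 4, 6, 8, 9, 12, 13, 16, 18, 23, 24, 25, 26, 27, 29, 31, 32, 35, 36, 39, 41}; there are 24 of them.

24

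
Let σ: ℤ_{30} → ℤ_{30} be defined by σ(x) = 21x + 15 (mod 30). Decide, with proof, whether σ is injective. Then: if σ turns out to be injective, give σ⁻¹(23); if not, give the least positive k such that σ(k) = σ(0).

Recall: injectivity means: for all s, t in the domain, σ(s) = σ(t) implies s = t.
We have gcd(21, 30) = 3 > 1. Taking s = 0 and t = 10: σ(0) = 15 and σ(10) = 21·10 + 15 = 225 ≡ 15 (mod 30).
So σ(0) = σ(10) while 0 ≠ 10, so σ is not injective.
Since σ is not injective, we find the least positive k with σ(k) = σ(0): this means 21k ≡ 0 (mod 30), i.e. 30 ∣ 21k. Since gcd(21, 30) = 3, dividing through by 3 this holds exactly when 10 ∣ 7k, and as gcd(7, 10) = 1, exactly when 10 ∣ k.
The smallest positive such k is 10.

10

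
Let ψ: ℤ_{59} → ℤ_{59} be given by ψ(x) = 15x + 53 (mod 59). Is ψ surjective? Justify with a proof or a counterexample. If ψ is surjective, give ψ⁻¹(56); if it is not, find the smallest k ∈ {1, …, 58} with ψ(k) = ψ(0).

Since gcd(15, 59) = 1, 15 is invertible modulo 59. Euclid's algorithm: 59 = 3·15 + 14, 15 = 1·14 + 1; back-substituting gives 1 = 4·15 − 1·59, so 15⁻¹ ≡ 4 (mod 59).
Then y ↦ 4(y − 53) is a two-sided inverse to ψ, so every y ∈ ℤ_{59} has a preimage.
Therefore ψ is surjective.
Since ψ is surjective, we find ψ⁻¹(56): we need 15x ≡ 56 − 53 ≡ 3 (mod 59). Using 15⁻¹ = 4: x ≡ 4·3 = 12, so x = 12.
Check: ψ(12) = 15·12 + 53 = 233 = 3·59 + 56 ≡ 56 (mod 59).

12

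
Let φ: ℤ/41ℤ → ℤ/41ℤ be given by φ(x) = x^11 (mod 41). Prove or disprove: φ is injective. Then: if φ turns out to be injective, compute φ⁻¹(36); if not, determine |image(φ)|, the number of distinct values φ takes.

Since 41 is prime, the nonzero elements of ℤ/41ℤ form a cyclic group of order 40.
As gcd(11, 40) = 1, raising to the 11th power is a bijection on this group: if u^11 ≡ v^11 then (uv^{−1})^11 = 1, and the only element of order dividing gcd(11, 40) = 1 is 1, so u = v.
With φ(0) = 0 this makes φ injective on all of ℤ/41ℤ, hence bijective (finite equal-size domain and codomain). In particular φ is injective.
Since φ is injective, we find the preimage of 36. The inverse of x ↦ x^11 on (ℤ/41ℤ)^× is x ↦ x^11, because 11·11 = 121 = 3·40 + 1 ≡ 1 (mod 40) and x^{40} = 1 for x ≠ 0 (Fermat). So φ⁻¹(36) = 36^11 mod 41.
Repeated squaring mod 41: 36^1 ≡ 36, 36^2 ≡ 36² = 1296 ≡ 25, 36^4 ≡ 25² = 625 ≡ 10, 36^8 ≡ 10² = 100 ≡ 18. Since 11 = 8 + 2 + 1, 36^11 ≡ 18·25·36: 18·25 = 450 ≡ 40, then 40·36 = 1440 ≡ 5. So 36^11 ≡ 5 (mod 41).
Hence φ⁻¹(36) = 5.

5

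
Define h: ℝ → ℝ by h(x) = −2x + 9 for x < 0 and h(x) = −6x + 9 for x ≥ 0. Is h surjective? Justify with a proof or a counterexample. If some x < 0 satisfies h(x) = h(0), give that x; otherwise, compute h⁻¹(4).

Both pieces are strictly decreasing (slopes −2 and −6), so each is injective on its own interval.
The left piece maps (−∞, 0) onto (9, ∞); the right piece maps [0, ∞) onto (−∞, 9].
These images together cover ℝ, so h is surjective.
Because the two images are disjoint, no x < 0 has h(x) = h(0), so we compute h⁻¹(4): 4 lies in (−∞, 9], so solve −6x + 9 = 4: x = (4 − 9)/(−6) = 5/6.

5/6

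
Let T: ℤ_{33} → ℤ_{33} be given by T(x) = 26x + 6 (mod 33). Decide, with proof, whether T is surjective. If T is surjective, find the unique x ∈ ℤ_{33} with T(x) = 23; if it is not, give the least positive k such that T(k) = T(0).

Since gcd(26, 33) = 1, 26 is invertible modulo 33. Euclid's algorithm: 33 = 1·26 + 7, 26 = 3·7 + 5, 7 = 1·5 + 2, 5 = 2·2 + 1; back-substituting gives 1 = 14·26 − 11·33, so 26⁻¹ ≡ 14 (mod 33).
For any y ∈ ℤ_{33}, x = 14(y − 6) mod 33 satisfies T(x) = 26·14(y − 6) + 6 ≡ y (since 26·14 ≡ 1 mod 33). So every y has a preimage.
So T is surjective.
Since T is surjective, we find T⁻¹(23): we need 26x ≡ 23 − 6 ≡ 17 (mod 33). Using 26⁻¹ = 14: x ≡ 14·17 = 238 = 7·33 + 7, so x = 7.
Check: T(7) = 26·7 + 6 = 188 = 5·33 + 23 ≡ 23 (mod 33).

7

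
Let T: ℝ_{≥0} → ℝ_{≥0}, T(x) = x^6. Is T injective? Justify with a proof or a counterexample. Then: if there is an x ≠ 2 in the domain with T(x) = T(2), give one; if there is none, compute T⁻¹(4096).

4

On ℝ_{≥0}, x ↦ x^6 is strictly increasing, so T(u) = T(v) forces u = v. Thus T is injective.
Since x ↦ x^6 is strictly increasing on ℝ_{≥0}, it is injective there, so no x ≠ 2 in the domain has T(x) = T(2). We therefore compute T⁻¹(4096) = 4096^{1/6} = 4 (indeed 4^6 = 4096).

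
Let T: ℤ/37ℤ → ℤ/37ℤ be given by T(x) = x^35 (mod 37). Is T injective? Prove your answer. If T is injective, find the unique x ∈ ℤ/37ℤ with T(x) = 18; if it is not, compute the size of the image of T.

35

Since 37 is prime, the nonzero elements of ℤ/37ℤ form a cyclic group of order 36.
As gcd(35, 36) = 1, raising to the 35th power is a bijection on this group: if u^35 ≡ v^35 then (uv^{−1})^35 = 1, and the only element of order dividing gcd(35, 36) = 1 is 1, so u = v.
With T(0) = 0 this makes T injective on all of ℤ/37ℤ, hence bijective (finite equal-size domain and codomain). In particular T is injective.
Since T is injective, we find the preimage of 18. The inverse of x ↦ x^35 on (ℤ/37ℤ)^× is x ↦ x^35, because 35·35 = 1225 = 34·36 + 1 ≡ 1 (mod 36) and x^{36} = 1 for x ≠ 0 (Fermat). So T⁻¹(18) = 18^35 mod 37.
Repeated squaring mod 37: 18^1 ≡ 18, 18^2 ≡ 18² = 324 ≡ 28, 18^4 ≡ 28² = 784 ≡ 7, 18^8 ≡ 7² = 49 ≡ 12, 18^16 ≡ 12² = 144 ≡ 33, 18^32 ≡ 33² = 1089 ≡ 16. Since 35 = 32 + 2 + 1, 18^35 ≡ 16·28·18: 16·28 = 448 ≡ 4, then 4·18 = 72 ≡ 35. So 18^35 ≡ 35 (mod 37).
Hence T⁻¹(18) = 35.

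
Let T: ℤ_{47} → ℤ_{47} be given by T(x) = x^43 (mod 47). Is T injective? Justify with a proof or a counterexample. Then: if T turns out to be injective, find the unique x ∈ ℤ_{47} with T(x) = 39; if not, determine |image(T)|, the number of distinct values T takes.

Since 47 is prime, the nonzero elements of ℤ_{47} form a cyclic group of order 46.
As gcd(43, 46) = 1, raising to the 43rd power is a bijection on this group: if a^43 ≡ b^43 then (ab^{−1})^43 = 1, and the only element of order dividing gcd(43, 46) = 1 is 1, so a = b.
With T(0) = 0 this makes T injective on all of ℤ_{47}, hence bijective (finite equal-size domain and codomain). In particular T is injective.
Since T is injective, we find the preimage of 39. The inverse of x ↦ x^43 on (ℤ_{47})^× is x ↦ x^15, because 43·15 = 645 = 14·46 + 1 ≡ 1 (mod 46) and x^{46} = 1 for x ≠ 0 (Fermat). So T⁻¹(39) = 39^15 mod 47.
Repeated squaring mod 47: 39^1 ≡ 39, 39^2 ≡ 39² = 1521 ≡ 17, 39^4 ≡ 17² = 289 ≡ 7, 39^8 ≡ 7² = 49 ≡ 2. Since 15 = 8 + 4 + 2 + 1, 39^15 ≡ 2·7·17·39: 2·7 = 14, then 14·17 = 238 ≡ 3, then 3·39 = 117 ≡ 23. So 39^15 ≡ 23 (mod 47).
Hence T⁻¹(39) = 23.

23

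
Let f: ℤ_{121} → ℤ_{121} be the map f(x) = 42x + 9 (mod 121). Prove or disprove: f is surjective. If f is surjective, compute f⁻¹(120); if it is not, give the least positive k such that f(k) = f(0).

Since gcd(42, 121) = 1, 42 is invertible modulo 121. Euclid's algorithm: 121 = 2·42 + 37, 42 = 1·37 + 5, 37 = 7·5 + 2, 5 = 2·2 + 1; back-substituting gives 1 = 49·42 − 17·121, so 42⁻¹ ≡ 49 (mod 121).
For any y ∈ ℤ_{121}, x = 49(y − 9) mod 121 satisfies f(x) = 42·49(y − 9) + 9 ≡ y (since 42·49 ≡ 1 mod 121). So every y has a preimage.
Hence f is surjective.
Since f is surjective, we compute f⁻¹(120): solve 42x + 9 ≡ 120 (mod 121), i.e. 42x ≡ 111 (mod 121).
Multiplying by 42⁻¹ = 49 gives x ≡ 49·111 = 5439 = 44·121 + 115 ≡ 115 (mod 121).
Check: f(115) = 42·115 + 9 = 4839 = 39·121 + 120 ≡ 120 (mod 121).

115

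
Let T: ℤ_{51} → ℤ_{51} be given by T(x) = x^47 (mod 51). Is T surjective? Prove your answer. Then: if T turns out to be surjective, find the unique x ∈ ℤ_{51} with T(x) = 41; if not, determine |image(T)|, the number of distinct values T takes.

5

Computing x^47 mod 51 for each x (by repeated squaring, reducing mod 51 at every step), the values T(0), T(1), …, T(50) are: 0, 1, 26, 6, 13, 41, 3, 22, 32, 36, 46, 14, 27, 4, 11, 42, 16, 17, 18, 43, 23, 30, 7, 20, 39, 49, 2, 12, 31, 44, 21, 28, 8, 33, 34, 35, 9, 40, 47, 24, 37, 5, 15, 19, 29, 48, 10, 38, 45, 25, 50.
Every element of ℤ_{51} appears exactly once in this list, so T is a bijection, and in particular surjective.
Since T is surjective, we read off the preimage of 41 from the same table: T(5) = 41, so T⁻¹(41) = 5.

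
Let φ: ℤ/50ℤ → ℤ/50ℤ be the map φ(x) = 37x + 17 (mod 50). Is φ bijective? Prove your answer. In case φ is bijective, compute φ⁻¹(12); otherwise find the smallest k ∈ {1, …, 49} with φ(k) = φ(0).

35

Recall that injectivity means: for all a, b in the domain, φ(a) = φ(b) implies a = b.
Suppose φ(a) = φ(b) in ℤ/50ℤ. Then 37a + 17 ≡ 37b + 17 (mod 50), thus 37(a − b) ≡ 0 (mod 50).
Since gcd(37, 50) = 1, 37 is invertible modulo 50, therefore a − b ≡ 0 (mod 50), i.e. a = b.
We now compute 37⁻¹ mod 50 explicitly. Euclid's algorithm: 50 = 1·37 + 13, 37 = 2·13 + 11, 13 = 1·11 + 2, 11 = 5·2 + 1; back-substituting gives 1 = 23·37 − 17·50, so 37⁻¹ ≡ 23 (mod 50).
Then y ↦ 23(y − 17) is a two-sided inverse to φ, so every y ∈ ℤ/50ℤ has a preimage.
Therefore φ is bijective.
Since φ is bijective, we compute φ⁻¹(12): solve 37x + 17 ≡ 12 (mod 50), i.e. 37x ≡ 45 (mod 50).
Multiplying by 37⁻¹ = 23 gives x ≡ 23·45 = 1035 = 20·50 + 35 ≡ 35 (mod 50).
Check: φ(35) = 37·35 + 17 = 1312 = 26·50 + 12 ≡ 12 (mod 50).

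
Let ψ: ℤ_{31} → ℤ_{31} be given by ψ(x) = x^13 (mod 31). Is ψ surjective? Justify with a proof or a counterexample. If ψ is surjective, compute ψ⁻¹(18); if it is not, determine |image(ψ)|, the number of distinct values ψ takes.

9

Since 31 is prime, the nonzero elements of ℤ_{31} form a cyclic group of order 30.
As gcd(13, 30) = 1, raising to the 13th power is a bijection on this group: if a^13 ≡ b^13 then (ab^{−1})^13 = 1, and the only element of order dividing gcd(13, 30) = 1 is 1, so a = b.
With ψ(0) = 0 this makes ψ injective on all of ℤ_{31}, hence bijective (finite equal-size domain and codomain). In particular ψ is surjective.
Since ψ is surjective, we find the preimage of 18. The inverse of x ↦ x^13 on (ℤ_{31})^× is x ↦ x^7, because 13·7 = 91 = 3·30 + 1 ≡ 1 (mod 30) and x^{30} = 1 for x ≠ 0 (Fermat). So ψ⁻¹(18) = 18^7 mod 31.
Repeated squaring mod 31: 18^1 ≡ 18, 18^2 ≡ 18² = 324 ≡ 14, 18^4 ≡ 14² = 196 ≡ 10. Since 7 = 4 + 2 + 1, 18^7 ≡ 10·14·18: 10·14 = 140 ≡ 16, then 16·18 = 288 ≡ 9. So 18^7 ≡ 9 (mod 31).
Hence ψ⁻¹(18) = 9.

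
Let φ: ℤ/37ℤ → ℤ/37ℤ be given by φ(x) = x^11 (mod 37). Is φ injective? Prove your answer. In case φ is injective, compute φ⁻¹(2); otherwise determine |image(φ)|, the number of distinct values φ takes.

Since 37 is prime, the nonzero elements of ℤ/37ℤ form a cyclic group of order 36.
As gcd(11, 36) = 1, raising to the 11th power is a bijection on this group: if a^11 ≡ b^11 then (ab^{−1})^11 = 1, and the only element of order dividing gcd(11, 36) = 1 is 1, so a = b.
With φ(0) = 0 this makes φ injective on all of ℤ/37ℤ, hence bijective (finite equal-size domain and codomain). In particular φ is injective.
Since φ is injective, we find the preimage of 2. The inverse of x ↦ x^11 on (ℤ/37ℤ)^× is x ↦ x^23, because 11·23 = 253 = 7·36 + 1 ≡ 1 (mod 36) and x^{36} = 1 for x ≠ 0 (Fermat). So φ⁻¹(2) = 2^23 mod 37.
Repeated squaring mod 37: 2^1 ≡ 2, 2^2 ≡ 2² = 4, 2^4 ≡ 4² = 16, 2^8 ≡ 16² = 256 ≡ 34, 2^16 ≡ 34² = 1156 ≡ 9. Since 23 = 16 + 4 + 2 + 1, 2^23 ≡ 9·16·4·2: 9·16 = 144 ≡ 33, then 33·4 = 132 ≡ 21, then 21·2 = 42 ≡ 5. So 2^23 ≡ 5 (mod 37).
Hence φ⁻¹(2) = 5.

5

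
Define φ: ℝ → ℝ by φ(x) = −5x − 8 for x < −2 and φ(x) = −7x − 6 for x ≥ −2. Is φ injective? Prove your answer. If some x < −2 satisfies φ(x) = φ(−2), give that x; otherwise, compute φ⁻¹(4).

-16/5

Both pieces are strictly decreasing (slopes −5 and −7), so each is injective on its own interval.
The left piece maps (−∞, −2) onto (2, ∞); the right piece maps [−2, ∞) onto (−∞, 8].
These images overlap. In particular φ(−2) = 8 (right piece), and solving −5x − 8 = 8 on the left piece gives x = −16/5 < −2.
So φ(−16/5) = φ(−2) with −16/5 ≠ −2, and φ is not injective. This x = −16/5 is the requested value below −2.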